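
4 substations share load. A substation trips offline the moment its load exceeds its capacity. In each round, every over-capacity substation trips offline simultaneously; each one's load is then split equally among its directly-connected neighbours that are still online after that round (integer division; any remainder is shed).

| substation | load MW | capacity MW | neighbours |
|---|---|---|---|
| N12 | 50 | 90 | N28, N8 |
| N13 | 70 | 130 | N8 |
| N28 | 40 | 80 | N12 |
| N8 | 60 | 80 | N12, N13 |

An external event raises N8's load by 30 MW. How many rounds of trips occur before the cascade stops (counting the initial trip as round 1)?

Round 1 — N8 at 90 > 80. N8 trips offline.
  N8 sheds 90 MW to N12, N13: 45 each.
    N12: 50+45 = 95 > 90
    N13: 70+45 = 115 ≤ 130
Round 2 — N12 trips offline.
  N12 sheds 95 MW to N28: 95 each.
    N28: 40+95 = 135 > 80
Round 3 — N28 trips offline.
  N28 sheds 135 MW: no online neighbours, lost.
No further trips.

3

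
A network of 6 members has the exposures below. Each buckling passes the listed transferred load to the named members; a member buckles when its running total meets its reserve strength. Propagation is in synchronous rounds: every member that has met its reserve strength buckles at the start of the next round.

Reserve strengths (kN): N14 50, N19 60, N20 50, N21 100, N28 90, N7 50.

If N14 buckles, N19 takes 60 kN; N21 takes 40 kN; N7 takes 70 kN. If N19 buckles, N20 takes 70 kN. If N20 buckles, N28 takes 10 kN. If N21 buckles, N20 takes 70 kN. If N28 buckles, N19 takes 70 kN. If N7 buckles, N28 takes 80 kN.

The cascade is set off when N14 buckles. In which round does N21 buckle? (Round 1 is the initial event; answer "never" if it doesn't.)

Round 1 — N14 buckles (initial).
  N19: +60 → 60 ≥ 60
  N21: +40 → 40 < 100
  N7: +70 → 70 ≥ 50
Round 2 — N19, N7 buckle.
  N20: +70 → 70 ≥ 50
  N28: +80 → 80 < 90
Round 3 — N20 buckles.
  N28: +10 → 90 ≥ 90
Round 4 — N28 buckles.
No further bucklings.

never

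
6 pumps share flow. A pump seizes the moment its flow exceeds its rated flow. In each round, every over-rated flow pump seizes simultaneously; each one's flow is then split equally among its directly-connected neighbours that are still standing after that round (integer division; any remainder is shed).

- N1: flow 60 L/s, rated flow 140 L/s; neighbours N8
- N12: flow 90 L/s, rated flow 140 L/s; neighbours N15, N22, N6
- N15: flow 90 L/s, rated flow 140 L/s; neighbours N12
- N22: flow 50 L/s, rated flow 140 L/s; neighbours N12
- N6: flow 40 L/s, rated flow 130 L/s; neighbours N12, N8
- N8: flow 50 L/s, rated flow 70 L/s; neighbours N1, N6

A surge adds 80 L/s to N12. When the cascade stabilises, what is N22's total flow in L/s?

Round 1 — N12 at 170 > 140. N12 seizes.
  N12 sheds 170 L/s to N15, N22, N6: 56 each (2 lost).
    N15: 90+56 = 146 > 140
    N22: 50+56 = 106 ≤ 140
    N6: 40+56 = 96 ≤ 130
Round 2 — N15 seizes.
  N15 sheds 146 L/s: no online neighbours, lost.
No further seizures.

106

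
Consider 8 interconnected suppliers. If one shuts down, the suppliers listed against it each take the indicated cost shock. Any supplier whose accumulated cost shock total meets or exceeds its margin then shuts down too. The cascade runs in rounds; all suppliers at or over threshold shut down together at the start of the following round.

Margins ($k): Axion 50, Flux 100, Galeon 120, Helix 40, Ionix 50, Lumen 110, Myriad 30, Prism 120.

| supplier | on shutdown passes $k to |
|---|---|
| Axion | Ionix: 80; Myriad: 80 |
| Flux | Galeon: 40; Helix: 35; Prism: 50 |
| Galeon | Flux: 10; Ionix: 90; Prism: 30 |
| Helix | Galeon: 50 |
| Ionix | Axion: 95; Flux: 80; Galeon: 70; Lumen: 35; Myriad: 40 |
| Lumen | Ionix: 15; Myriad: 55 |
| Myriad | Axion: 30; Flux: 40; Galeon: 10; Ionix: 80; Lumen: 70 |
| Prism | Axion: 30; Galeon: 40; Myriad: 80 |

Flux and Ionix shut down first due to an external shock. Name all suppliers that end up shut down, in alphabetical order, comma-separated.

Round 1 — Flux, Ionix shut down (initial).
  Axion: +95 → 95 ≥ 50
  Galeon: +40+70 → 110 < 120
  Helix: +35 → 35 < 40
  Lumen: +35 → 35 < 110
  Myriad: +40 → 40 ≥ 30
  Prism: +50 → 50 < 120
Round 2 — Axion, Myriad shut down.
  Galeon: +10 → 120 ≥ 120
  Lumen: +70 → 105 < 110
Round 3 — Galeon shuts down.
  Prism: +30 → 80 < 120
No further shutdowns.

Axion, Flux, Galeon, Ionix, Myriad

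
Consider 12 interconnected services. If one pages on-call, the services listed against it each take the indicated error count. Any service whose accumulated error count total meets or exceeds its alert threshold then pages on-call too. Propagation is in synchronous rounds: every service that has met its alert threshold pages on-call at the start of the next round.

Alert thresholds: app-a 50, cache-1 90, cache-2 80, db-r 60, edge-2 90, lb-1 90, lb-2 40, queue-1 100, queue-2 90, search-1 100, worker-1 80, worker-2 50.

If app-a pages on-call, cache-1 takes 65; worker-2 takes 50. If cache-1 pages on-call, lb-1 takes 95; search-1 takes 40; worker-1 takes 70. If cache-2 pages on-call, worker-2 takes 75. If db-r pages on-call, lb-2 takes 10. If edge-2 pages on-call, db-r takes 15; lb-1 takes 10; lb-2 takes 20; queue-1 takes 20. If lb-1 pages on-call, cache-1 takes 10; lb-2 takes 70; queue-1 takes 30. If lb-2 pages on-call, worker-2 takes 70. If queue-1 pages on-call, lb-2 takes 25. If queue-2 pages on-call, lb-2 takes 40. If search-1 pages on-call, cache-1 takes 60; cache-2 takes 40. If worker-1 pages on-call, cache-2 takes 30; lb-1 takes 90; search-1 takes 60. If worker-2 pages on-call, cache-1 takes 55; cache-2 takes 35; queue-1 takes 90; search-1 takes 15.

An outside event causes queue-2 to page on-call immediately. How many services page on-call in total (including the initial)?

Round 1 — queue-2 pages on-call (initial).
  lb-2: +40 → 40 ≥ 40
Round 2 — lb-2 pages on-call.
  worker-2: +70 → 70 ≥ 50
Round 3 — worker-2 pages on-call.
  cache-1: +55 → 55 < 90
  cache-2: +35 → 35 < 80
  queue-1: +90 → 90 < 100
  search-1: +15 → 15 < 100
No further pages.

3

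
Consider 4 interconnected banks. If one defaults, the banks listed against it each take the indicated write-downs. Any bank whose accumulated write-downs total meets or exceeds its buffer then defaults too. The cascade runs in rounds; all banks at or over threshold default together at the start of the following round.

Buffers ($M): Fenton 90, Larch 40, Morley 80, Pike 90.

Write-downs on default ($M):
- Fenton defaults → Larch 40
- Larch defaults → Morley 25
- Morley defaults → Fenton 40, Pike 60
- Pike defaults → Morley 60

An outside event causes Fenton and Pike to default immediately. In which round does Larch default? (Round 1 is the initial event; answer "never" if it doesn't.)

2

Round 1 — Fenton, Pike default (initial).
  Larch: +40 → 40 ≥ 40
  Morley: +60 → 60 < 80
Round 2 — Larch defaults.
  Morley: +25 → 85 ≥ 80
Round 3 — Morley defaults.
No further defaults.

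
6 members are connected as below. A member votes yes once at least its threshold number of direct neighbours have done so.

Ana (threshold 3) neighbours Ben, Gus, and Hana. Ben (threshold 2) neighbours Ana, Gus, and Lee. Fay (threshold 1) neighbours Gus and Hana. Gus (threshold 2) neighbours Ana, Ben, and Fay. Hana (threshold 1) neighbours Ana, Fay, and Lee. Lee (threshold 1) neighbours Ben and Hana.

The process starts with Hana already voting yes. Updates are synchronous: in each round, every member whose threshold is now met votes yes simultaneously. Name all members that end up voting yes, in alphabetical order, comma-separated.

Fay, Hana, Lee

Round 1 — Hana votes yes (initial).
Round 2 — checking thresholds:
  Ana: 1 of 3 neighbours < 3, holds.
  Fay: 1 of 2 neighbours ≥ 1, votes yes.
  Lee: 1 of 2 neighbours ≥ 1, votes yes.
Round 3 — no new yes votes; cascade stops.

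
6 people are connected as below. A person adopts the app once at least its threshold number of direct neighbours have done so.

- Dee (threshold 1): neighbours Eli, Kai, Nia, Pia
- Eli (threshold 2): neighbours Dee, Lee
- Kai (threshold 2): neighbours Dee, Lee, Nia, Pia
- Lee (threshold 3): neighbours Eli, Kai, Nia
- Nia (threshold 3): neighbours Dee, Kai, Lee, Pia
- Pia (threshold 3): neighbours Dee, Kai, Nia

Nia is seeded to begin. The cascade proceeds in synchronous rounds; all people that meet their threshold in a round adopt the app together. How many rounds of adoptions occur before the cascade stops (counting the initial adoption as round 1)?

Round 1 — Nia adopts the app (initial).
Round 2 — checking thresholds:
  Dee: 1 of 4 neighbours ≥ 1, adopts the app.
  Kai: 1 of 4 neighbours < 2, below threshold.
  Lee: 1 of 3 neighbours < 3, below threshold.
  Pia: 1 of 3 neighbours < 3, below threshold.
Round 3 — checking thresholds:
  Eli: 1 of 2 neighbours < 2, below threshold.
  Kai: 2 of 4 neighbours ≥ 2, adopts the app.
  Lee: 1 of 3 neighbours < 3, below threshold.
  Pia: 2 of 3 neighbours < 3, below threshold.
Round 4 — checking thresholds:
  Eli: 1 of 2 neighbours < 2, below threshold.
  Lee: 2 of 3 neighbours < 3, below threshold.
  Pia: 3 of 3 neighbours ≥ 3, adopts the app.
Round 5 — no new adoptions; cascade stops.

4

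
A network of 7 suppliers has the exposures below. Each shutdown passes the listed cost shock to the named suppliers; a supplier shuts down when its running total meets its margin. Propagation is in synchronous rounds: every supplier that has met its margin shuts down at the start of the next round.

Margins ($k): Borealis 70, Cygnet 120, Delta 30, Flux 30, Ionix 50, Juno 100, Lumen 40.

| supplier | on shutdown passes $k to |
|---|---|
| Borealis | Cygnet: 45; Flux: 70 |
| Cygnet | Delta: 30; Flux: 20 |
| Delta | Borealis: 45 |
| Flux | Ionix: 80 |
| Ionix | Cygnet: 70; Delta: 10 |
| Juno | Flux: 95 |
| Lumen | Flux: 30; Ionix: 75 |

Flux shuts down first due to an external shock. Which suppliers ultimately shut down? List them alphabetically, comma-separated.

Round 1 — Flux shuts down (initial).
  Ionix: +80 → 80 ≥ 50
Round 2 — Ionix shuts down.
  Cygnet: +70 → 70 < 120
  Delta: +10 → 10 < 30
No further shutdowns.

Flux, Ionix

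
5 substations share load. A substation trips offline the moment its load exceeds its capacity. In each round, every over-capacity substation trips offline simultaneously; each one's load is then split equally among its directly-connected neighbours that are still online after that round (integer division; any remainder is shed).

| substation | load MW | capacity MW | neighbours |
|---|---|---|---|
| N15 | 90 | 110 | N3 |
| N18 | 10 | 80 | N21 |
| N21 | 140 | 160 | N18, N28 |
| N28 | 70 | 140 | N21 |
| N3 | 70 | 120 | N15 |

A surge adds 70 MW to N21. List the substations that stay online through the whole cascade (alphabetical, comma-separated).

Round 1 — N21 at 210 > 160. N21 trips offline.
  N21 sheds 210 MW to N18, N28: 105 each.
    N18: 10+105 = 115 > 80
    N28: 70+105 = 175 > 140
Round 2 — N18, N28 trip offline.
  N18 sheds 115 MW: no online neighbours, lost.
  N28 sheds 175 MW: no online neighbours, lost.
No further trips.

N15, N3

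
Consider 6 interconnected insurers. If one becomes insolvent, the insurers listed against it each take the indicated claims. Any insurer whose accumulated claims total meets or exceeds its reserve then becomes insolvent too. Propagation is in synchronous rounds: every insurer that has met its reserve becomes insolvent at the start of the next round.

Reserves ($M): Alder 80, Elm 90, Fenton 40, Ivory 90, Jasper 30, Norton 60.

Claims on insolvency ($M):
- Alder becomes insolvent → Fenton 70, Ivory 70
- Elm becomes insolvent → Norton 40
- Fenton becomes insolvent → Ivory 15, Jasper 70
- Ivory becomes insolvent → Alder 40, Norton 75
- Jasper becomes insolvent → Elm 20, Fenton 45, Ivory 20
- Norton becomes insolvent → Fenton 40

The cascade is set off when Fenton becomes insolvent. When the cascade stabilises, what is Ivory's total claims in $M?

35

Round 1 — Fenton becomes insolvent (initial).
  Ivory: +15 → 15 < 90
  Jasper: +70 → 70 ≥ 30
Round 2 — Jasper becomes insolvent.
  Elm: +20 → 20 < 90
  Ivory: +20 → 35 < 90
No further insolvencies.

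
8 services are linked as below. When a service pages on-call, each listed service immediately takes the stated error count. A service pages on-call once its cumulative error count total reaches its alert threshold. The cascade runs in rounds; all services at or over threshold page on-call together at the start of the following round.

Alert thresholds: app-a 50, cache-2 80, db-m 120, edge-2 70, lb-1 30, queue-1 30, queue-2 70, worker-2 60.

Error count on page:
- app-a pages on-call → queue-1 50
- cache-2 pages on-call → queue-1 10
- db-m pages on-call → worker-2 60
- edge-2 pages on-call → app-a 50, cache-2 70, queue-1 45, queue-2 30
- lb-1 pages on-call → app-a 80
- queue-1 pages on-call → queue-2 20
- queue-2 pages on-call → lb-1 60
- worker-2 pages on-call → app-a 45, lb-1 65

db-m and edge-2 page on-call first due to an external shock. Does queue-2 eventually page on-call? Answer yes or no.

no

Round 1 — db-m, edge-2 page on-call (initial).
  app-a: +50 → 50 ≥ 50
  cache-2: +70 → 70 < 80
  queue-1: +45 → 45 ≥ 30
  queue-2: +30 → 30 < 70
  worker-2: +60 → 60 ≥ 60
Round 2 — app-a, queue-1, worker-2 page on-call.
  lb-1: +65 → 65 ≥ 30
  queue-2: +20 → 50 < 70
Round 3 — lb-1 pages on-call.
No further pages.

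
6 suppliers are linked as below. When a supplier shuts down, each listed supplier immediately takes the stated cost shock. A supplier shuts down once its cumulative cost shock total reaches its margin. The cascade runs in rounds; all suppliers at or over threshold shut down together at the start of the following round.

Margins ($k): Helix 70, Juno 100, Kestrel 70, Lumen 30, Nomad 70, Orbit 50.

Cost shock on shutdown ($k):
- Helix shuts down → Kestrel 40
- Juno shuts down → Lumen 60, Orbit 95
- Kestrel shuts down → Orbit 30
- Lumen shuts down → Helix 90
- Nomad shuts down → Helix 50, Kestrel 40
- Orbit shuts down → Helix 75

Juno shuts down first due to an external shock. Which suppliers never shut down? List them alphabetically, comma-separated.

Kestrel, Nomad

Round 1 — Juno shuts down (initial).
  Lumen: +60 → 60 ≥ 30
  Orbit: +95 → 95 ≥ 50
Round 2 — Lumen, Orbit shut down.
  Helix: +90+75 → 165 ≥ 70
Round 3 — Helix shuts down.
  Kestrel: +40 → 40 < 70
No further shutdowns.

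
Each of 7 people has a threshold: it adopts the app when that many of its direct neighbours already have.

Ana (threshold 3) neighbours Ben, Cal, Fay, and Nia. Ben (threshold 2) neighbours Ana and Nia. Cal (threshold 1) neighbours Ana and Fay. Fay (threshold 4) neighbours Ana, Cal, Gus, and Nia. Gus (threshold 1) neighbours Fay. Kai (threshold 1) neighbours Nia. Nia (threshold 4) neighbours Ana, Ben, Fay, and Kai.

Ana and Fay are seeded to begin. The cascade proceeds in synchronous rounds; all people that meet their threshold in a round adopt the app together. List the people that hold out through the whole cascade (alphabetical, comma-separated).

Ben, Kai, Nia

Round 1 — Ana, Fay adopt the app (initial).
Round 2 — checking thresholds:
  Ben: 1 of 2 neighbours < 2, not yet.
  Cal: 2 of 2 neighbours ≥ 1, adopts the app.
  Gus: 1 of 1 neighbours ≥ 1, adopts the app.
  Nia: 2 of 4 neighbours < 4, not yet.
Round 3 — no new adoptions; cascade stops.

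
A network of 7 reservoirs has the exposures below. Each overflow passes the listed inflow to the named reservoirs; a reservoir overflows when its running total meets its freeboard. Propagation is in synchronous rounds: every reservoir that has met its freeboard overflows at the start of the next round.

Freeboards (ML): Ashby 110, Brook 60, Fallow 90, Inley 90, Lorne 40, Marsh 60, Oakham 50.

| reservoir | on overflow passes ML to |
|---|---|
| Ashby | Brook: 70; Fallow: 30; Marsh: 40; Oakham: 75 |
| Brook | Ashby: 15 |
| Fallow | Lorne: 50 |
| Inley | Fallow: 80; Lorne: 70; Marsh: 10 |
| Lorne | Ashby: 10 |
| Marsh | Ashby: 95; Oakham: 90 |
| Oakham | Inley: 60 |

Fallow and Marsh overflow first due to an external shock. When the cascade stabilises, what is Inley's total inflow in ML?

Round 1 — Fallow, Marsh overflow (initial).
  Ashby: +95 → 95 < 110
  Lorne: +50 → 50 ≥ 40
  Oakham: +90 → 90 ≥ 50
Round 2 — Lorne, Oakham overflow.
  Ashby: +10 → 105 < 110
  Inley: +60 → 60 < 90
No further overflows.

60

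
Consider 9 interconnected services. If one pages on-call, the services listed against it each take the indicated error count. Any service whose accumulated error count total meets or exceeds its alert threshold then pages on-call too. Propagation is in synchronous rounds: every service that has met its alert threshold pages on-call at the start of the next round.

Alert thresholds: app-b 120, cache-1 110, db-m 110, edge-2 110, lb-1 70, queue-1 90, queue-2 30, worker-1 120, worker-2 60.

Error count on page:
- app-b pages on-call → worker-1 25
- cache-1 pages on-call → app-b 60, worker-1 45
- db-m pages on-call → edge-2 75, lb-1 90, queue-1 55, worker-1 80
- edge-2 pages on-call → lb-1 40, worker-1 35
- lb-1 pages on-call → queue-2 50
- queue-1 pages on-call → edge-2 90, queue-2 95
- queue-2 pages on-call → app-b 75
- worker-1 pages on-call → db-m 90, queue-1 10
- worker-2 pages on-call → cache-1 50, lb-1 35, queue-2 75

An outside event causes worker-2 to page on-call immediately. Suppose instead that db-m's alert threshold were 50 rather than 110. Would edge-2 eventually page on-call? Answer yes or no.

no

With db-m's alert threshold at 50:
Round 1 — worker-2 pages on-call (initial).
  cache-1: +50 → 50 < 110
  lb-1: +35 → 35 < 70
  queue-2: +75 → 75 ≥ 30
Round 2 — queue-2 pages on-call.
  app-b: +75 → 75 < 120
No further pages.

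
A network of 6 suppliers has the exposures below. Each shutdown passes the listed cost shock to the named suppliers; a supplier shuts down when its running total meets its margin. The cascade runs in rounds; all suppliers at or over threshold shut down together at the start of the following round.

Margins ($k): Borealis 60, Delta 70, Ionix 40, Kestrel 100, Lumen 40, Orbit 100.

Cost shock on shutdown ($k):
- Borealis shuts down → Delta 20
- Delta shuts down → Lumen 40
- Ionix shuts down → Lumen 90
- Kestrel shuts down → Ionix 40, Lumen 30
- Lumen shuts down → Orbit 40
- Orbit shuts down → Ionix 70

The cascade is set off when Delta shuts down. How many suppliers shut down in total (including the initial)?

Round 1 — Delta shuts down (initial).
  Lumen: +40 → 40 ≥ 40
Round 2 — Lumen shuts down.
  Orbit: +40 → 40 < 100
No further shutdowns.

2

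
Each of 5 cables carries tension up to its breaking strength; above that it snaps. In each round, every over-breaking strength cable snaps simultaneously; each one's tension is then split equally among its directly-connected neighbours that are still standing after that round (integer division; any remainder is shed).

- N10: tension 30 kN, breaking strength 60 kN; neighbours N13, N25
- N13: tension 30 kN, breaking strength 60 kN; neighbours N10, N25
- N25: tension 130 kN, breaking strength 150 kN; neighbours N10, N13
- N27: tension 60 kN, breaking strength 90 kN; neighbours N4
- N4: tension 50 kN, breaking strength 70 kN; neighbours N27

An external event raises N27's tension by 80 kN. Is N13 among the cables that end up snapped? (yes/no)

no

Round 1 — N27 at 140 > 90. N27 snaps.
  N27 sheds 140 kN to N4: 140 each.
    N4: 50+140 = 190 > 70
Round 2 — N4 snaps.
  N4 sheds 190 kN: no online neighbours, lost.
No further breaks.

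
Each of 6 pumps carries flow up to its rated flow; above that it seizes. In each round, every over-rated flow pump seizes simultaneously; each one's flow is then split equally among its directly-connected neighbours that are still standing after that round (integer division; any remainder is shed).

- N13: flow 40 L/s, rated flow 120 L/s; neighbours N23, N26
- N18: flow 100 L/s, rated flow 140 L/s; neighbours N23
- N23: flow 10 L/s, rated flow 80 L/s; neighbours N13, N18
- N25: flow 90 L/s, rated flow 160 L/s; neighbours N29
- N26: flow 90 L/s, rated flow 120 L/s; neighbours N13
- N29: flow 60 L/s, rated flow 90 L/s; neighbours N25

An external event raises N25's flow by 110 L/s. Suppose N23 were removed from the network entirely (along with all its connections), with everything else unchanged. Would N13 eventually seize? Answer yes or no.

no

With N23 removed:
Round 1 — N25 at 200 > 160. N25 seizes.
  N25 sheds 200 L/s to N29: 200 each.
    N29: 60+200 = 260 > 90
Round 2 — N29 seizes.
  N29 sheds 260 L/s: no online neighbours, lost.
No further seizures.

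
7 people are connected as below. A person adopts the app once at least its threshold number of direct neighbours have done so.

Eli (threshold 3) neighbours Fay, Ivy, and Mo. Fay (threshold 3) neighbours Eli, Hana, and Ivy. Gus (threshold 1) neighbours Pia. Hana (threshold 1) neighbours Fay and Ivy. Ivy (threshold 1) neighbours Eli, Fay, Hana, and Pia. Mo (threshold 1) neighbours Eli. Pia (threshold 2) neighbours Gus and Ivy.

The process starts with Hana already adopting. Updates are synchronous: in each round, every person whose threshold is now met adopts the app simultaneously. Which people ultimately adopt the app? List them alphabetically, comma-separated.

Round 1 — Hana adopts the app (initial).
Round 2 — checking thresholds:
  Fay: 1 of 3 neighbours < 3, holds.
  Ivy: 1 of 4 neighbours ≥ 1, adopts the app.
Round 3 — no new adoptions; cascade stops.

Hana, Ivy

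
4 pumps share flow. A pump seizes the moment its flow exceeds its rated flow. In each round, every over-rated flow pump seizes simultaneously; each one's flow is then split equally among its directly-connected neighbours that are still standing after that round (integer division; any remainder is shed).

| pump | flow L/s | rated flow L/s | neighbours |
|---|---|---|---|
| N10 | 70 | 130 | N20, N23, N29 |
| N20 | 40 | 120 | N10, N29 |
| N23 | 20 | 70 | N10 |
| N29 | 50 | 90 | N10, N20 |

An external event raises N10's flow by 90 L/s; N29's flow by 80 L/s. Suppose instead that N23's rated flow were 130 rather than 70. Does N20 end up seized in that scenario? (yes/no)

yes

With N23's rated flow at 130:
Round 1 — N10 at 160 > 130; N29 at 130 > 90. N10, N29 seize.
  N10 sheds 160 L/s to N20, N23: 80 each.
    N20: 40+80 = 120 ≤ 120
    N23: 20+80 = 100 ≤ 130
  N29 sheds 130 L/s to N20: 130 each.
    N20: 120+130 = 250 > 120
Round 2 — N20 seizes.
  N20 sheds 250 L/s: no online neighbours, lost.
No further seizures.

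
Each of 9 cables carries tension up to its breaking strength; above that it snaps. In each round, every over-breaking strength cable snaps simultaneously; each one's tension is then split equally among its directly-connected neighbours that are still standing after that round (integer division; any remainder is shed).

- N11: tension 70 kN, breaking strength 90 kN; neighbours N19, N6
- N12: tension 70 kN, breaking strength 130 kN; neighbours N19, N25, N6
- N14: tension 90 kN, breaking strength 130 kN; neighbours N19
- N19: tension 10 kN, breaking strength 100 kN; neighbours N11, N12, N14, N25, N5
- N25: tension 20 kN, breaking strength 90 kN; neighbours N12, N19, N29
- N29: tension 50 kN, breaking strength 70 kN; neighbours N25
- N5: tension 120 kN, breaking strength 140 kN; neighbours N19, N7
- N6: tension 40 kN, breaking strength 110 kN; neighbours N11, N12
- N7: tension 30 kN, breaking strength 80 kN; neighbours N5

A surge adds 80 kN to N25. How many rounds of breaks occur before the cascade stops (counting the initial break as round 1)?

2

Round 1 — N25 at 100 > 90. N25 snaps.
  N25 sheds 100 kN to N12, N19, N29: 33 each (1 lost).
    N12: 70+33 = 103 ≤ 130
    N19: 10+33 = 43 ≤ 100
    N29: 50+33 = 83 > 70
Round 2 — N29 snaps.
  N29 sheds 83 kN: no online neighbours, lost.
No further breaks.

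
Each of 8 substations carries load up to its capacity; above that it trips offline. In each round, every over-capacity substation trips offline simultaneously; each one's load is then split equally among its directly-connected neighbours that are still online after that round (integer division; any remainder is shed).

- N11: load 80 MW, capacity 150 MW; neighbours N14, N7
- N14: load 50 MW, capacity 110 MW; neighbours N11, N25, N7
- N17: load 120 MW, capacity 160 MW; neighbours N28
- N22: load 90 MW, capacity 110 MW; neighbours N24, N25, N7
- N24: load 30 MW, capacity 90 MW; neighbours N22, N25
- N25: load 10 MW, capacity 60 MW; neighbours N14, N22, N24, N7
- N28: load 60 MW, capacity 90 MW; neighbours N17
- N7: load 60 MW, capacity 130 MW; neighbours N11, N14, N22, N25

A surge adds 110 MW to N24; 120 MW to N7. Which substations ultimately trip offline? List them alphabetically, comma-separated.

Round 1 — N24 at 140 > 90; N7 at 180 > 130. N24, N7 trip offline.
  N24 sheds 140 MW to N22, N25: 70 each.
    N22: 90+70 = 160 > 110
    N25: 10+70 = 80 > 60
  N7 sheds 180 MW to N11, N14, N22, N25: 45 each.
    N11: 80+45 = 125 ≤ 150
    N14: 50+45 = 95 ≤ 110
    N22: 160+45 = 205 > 110
    N25: 80+45 = 125 > 60
Round 2 — N22, N25 trip offline.
  N22 sheds 205 MW: no online neighbours, lost.
  N25 sheds 125 MW to N14: 125 each.
    N14: 95+125 = 220 > 110
Round 3 — N14 trips offline.
  N14 sheds 220 MW to N11: 220 each.
    N11: 125+220 = 345 > 150
Round 4 — N11 trips offline.
  N11 sheds 345 MW: no online neighbours, lost.
No further trips.

N11, N14, N22, N24, N25, N7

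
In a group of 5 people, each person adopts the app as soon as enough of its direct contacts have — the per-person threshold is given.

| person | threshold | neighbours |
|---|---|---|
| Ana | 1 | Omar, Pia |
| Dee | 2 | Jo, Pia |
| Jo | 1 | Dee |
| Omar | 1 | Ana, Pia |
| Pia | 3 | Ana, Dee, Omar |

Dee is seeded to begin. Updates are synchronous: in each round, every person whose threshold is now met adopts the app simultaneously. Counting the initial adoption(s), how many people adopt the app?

2

Round 1 — Dee adopts the app (initial).
Round 2 — checking thresholds:
  Jo: 1 of 1 neighbours ≥ 1, adopts the app.
  Pia: 1 of 3 neighbours < 3, below threshold.
Round 3 — no new adoptions; cascade stops.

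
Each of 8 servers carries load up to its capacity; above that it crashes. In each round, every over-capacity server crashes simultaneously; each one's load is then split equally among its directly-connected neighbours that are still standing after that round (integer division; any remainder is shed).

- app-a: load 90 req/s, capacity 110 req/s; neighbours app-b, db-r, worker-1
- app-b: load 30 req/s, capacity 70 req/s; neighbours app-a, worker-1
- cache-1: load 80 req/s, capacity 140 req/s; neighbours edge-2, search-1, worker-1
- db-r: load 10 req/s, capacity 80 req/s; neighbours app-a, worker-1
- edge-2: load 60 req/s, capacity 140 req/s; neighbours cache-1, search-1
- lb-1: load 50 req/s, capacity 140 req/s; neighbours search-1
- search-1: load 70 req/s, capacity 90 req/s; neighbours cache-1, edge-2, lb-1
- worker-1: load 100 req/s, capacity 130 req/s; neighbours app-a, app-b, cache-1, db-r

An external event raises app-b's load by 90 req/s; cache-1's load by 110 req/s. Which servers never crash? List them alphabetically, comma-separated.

Round 1 — app-b at 120 > 70; cache-1 at 190 > 140. app-b, cache-1 crash.
  app-b sheds 120 req/s to app-a, worker-1: 60 each.
    app-a: 90+60 = 150 > 110
    worker-1: 100+60 = 160 > 130
  cache-1 sheds 190 req/s to edge-2, search-1, worker-1: 63 each (1 lost).
    edge-2: 60+63 = 123 ≤ 140
    search-1: 70+63 = 133 > 90
    worker-1: 160+63 = 223 > 130
Round 2 — app-a, search-1, worker-1 crash.
  app-a sheds 150 req/s to db-r: 150 each.
    db-r: 10+150 = 160 > 80
  search-1 sheds 133 req/s to edge-2, lb-1: 66 each (1 lost).
    edge-2: 123+66 = 189 > 140
    lb-1: 50+66 = 116 ≤ 140
  worker-1 sheds 223 req/s to db-r: 223 each.
    db-r: 160+223 = 383 > 80
Round 3 — db-r, edge-2 crash.
  db-r sheds 383 req/s: no online neighbours, lost.
  edge-2 sheds 189 req/s: no online neighbours, lost.
No further crashes.

lb-1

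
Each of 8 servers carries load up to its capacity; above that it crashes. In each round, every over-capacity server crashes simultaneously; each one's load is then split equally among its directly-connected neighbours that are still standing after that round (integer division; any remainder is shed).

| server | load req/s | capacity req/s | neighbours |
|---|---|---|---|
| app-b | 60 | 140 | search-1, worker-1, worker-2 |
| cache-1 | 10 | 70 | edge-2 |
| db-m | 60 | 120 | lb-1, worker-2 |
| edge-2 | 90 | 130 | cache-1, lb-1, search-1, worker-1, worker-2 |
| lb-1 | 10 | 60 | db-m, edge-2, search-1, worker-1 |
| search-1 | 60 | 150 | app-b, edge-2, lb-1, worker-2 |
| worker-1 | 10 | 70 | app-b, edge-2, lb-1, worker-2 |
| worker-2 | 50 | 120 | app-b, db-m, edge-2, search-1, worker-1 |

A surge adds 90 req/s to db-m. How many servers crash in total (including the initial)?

Round 1 — db-m at 150 > 120. db-m crashes.
  db-m sheds 150 req/s to lb-1, worker-2: 75 each.
    lb-1: 10+75 = 85 > 60
    worker-2: 50+75 = 125 > 120
Round 2 — lb-1, worker-2 crash.
  lb-1 sheds 85 req/s to edge-2, search-1, worker-1: 28 each (1 lost).
    edge-2: 90+28 = 118 ≤ 130
    search-1: 60+28 = 88 ≤ 150
    worker-1: 10+28 = 38 ≤ 70
  worker-2 sheds 125 req/s to app-b, edge-2, search-1, worker-1: 31 each (1 lost).
    app-b: 60+31 = 91 ≤ 140
    edge-2: 118+31 = 149 > 130
    search-1: 88+31 = 119 ≤ 150
    worker-1: 38+31 = 69 ≤ 70
Round 3 — edge-2 crashes.
  edge-2 sheds 149 req/s to cache-1, search-1, worker-1: 49 each (2 lost).
    cache-1: 10+49 = 59 ≤ 70
    search-1: 119+49 = 168 > 150
    worker-1: 69+49 = 118 > 70
Round 4 — search-1, worker-1 crash.
  search-1 sheds 168 req/s to app-b: 168 each.
    app-b: 91+168 = 259 > 140
  worker-1 sheds 118 req/s to app-b: 118 each.
    app-b: 259+118 = 377 > 140
Round 5 — app-b crashes.
  app-b sheds 377 req/s: no online neighbours, lost.
No further crashes.

7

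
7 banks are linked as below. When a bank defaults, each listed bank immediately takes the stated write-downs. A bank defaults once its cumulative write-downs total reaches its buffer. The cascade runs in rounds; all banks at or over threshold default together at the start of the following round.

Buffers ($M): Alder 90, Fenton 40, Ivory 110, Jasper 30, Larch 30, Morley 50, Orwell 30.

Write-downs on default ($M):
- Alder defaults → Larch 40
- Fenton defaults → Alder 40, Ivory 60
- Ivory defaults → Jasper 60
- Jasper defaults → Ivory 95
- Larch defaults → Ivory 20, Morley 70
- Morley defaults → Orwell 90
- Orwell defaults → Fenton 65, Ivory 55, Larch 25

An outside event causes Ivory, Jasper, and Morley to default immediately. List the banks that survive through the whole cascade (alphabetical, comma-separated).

Round 1 — Ivory, Jasper, Morley default (initial).
  Orwell: +90 → 90 ≥ 30
Round 2 — Orwell defaults.
  Fenton: +65 → 65 ≥ 40
  Larch: +25 → 25 < 30
Round 3 — Fenton defaults.
  Alder: +40 → 40 < 90
No further defaults.

Alder, Larch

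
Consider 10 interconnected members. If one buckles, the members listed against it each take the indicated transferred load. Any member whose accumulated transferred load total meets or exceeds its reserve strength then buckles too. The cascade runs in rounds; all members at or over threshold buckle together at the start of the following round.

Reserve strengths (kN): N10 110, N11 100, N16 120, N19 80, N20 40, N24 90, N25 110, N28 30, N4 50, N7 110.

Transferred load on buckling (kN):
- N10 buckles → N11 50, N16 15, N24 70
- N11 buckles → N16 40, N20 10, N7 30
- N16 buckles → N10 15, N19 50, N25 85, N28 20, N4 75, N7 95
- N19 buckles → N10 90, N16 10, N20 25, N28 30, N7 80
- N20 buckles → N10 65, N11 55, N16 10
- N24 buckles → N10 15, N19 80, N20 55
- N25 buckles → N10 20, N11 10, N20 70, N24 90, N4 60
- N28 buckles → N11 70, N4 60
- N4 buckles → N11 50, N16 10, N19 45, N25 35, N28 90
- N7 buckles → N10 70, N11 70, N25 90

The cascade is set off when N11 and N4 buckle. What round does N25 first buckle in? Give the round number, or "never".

Round 1 — N11, N4 buckle (initial).
  N16: +40+10 → 50 < 120
  N19: +45 → 45 < 80
  N20: +10 → 10 < 40
  N25: +35 → 35 < 110
  N28: +90 → 90 ≥ 30
  N7: +30 → 30 < 110
Round 2 — N28 buckles.
No further bucklings.

never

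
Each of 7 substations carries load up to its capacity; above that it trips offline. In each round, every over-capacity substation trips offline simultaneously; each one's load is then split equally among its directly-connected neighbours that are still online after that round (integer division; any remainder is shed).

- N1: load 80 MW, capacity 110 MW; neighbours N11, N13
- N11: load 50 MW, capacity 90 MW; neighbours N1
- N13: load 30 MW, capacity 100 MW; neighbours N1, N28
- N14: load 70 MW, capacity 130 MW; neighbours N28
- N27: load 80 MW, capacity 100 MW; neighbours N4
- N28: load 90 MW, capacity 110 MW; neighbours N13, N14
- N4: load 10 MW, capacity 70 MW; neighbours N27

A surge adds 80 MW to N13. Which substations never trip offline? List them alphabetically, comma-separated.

Round 1 — N13 at 110 > 100. N13 trips offline.
  N13 sheds 110 MW to N1, N28: 55 each.
    N1: 80+55 = 135 > 110
    N28: 90+55 = 145 > 110
Round 2 — N1, N28 trip offline.
  N1 sheds 135 MW to N11: 135 each.
    N11: 50+135 = 185 > 90
  N28 sheds 145 MW to N14: 145 each.
    N14: 70+145 = 215 > 130
Round 3 — N11, N14 trip offline.
  N11 sheds 185 MW: no online neighbours, lost.
  N14 sheds 215 MW: no online neighbours, lost.
No further trips.

N27, N4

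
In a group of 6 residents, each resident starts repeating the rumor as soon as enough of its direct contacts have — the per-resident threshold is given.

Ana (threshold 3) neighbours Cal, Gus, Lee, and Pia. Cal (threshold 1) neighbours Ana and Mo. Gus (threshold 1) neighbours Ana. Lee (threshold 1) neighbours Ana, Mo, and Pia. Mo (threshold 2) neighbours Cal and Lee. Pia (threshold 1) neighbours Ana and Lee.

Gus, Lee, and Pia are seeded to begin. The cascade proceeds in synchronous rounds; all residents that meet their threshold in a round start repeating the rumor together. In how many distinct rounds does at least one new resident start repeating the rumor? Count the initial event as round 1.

4

Round 1 — Gus, Lee, Pia start repeating the rumor (initial).
Round 2 — checking thresholds:
  Ana: 3 of 4 neighbours ≥ 3, starts repeating the rumor.
  Mo: 1 of 2 neighbours < 2, below threshold.
Round 3 — checking thresholds:
  Cal: 1 of 2 neighbours ≥ 1, starts repeating the rumor.
  Mo: 1 of 2 neighbours < 2, below threshold.
Round 4 — checking thresholds:
  Mo: 2 of 2 neighbours ≥ 2, starts repeating the rumor.
Round 5 — no new spreads; cascade stops.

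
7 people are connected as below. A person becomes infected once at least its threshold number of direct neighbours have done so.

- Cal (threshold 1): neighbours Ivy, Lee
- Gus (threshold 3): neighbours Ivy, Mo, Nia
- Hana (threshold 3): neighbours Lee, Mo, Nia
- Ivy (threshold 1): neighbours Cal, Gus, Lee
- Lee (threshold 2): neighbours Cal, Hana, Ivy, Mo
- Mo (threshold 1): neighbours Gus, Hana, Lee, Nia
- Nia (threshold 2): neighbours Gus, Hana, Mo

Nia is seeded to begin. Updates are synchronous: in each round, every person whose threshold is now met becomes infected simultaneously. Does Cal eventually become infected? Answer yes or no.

no

Round 1 — Nia becomes infected (initial).
Round 2 — checking thresholds:
  Gus: 1 of 3 neighbours < 3, below threshold.
  Hana: 1 of 3 neighbours < 3, below threshold.
  Mo: 1 of 4 neighbours ≥ 1, becomes infected.
Round 3 — no new infections; cascade stops.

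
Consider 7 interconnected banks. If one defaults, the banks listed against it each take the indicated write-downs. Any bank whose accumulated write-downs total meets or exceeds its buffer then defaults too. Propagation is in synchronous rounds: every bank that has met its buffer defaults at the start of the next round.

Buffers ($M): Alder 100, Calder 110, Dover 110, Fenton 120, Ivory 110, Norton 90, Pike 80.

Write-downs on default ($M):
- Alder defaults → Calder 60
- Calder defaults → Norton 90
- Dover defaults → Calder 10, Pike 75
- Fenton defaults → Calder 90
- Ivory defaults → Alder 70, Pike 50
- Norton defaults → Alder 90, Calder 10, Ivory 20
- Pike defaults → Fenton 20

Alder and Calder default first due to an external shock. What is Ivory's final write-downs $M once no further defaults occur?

20

Round 1 — Alder, Calder default (initial).
  Norton: +90 → 90 ≥ 90
Round 2 — Norton defaults.
  Ivory: +20 → 20 < 110
No further defaults.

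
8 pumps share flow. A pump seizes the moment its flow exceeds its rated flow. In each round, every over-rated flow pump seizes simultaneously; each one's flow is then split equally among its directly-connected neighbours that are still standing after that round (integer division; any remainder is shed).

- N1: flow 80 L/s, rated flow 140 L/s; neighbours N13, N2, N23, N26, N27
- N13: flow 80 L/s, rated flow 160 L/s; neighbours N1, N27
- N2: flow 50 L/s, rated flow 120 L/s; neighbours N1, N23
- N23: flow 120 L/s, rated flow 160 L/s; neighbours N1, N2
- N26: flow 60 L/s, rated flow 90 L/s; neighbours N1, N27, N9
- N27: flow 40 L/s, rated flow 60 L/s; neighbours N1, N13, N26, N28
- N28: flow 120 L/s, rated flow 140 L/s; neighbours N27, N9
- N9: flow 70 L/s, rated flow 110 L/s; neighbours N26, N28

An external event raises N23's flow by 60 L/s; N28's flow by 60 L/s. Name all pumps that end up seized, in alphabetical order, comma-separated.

N1, N13, N2, N23, N26, N27, N28, N9

Round 1 — N23 at 180 > 160; N28 at 180 > 140. N23, N28 seize.
  N23 sheds 180 L/s to N1, N2: 90 each.
    N1: 80+90 = 170 > 140
    N2: 50+90 = 140 > 120
  N28 sheds 180 L/s to N27, N9: 90 each.
    N27: 40+90 = 130 > 60
    N9: 70+90 = 160 > 110
Round 2 — N1, N2, N27, N9 seize.
  N1 sheds 170 L/s to N13, N26: 85 each.
    N13: 80+85 = 165 > 160
    N26: 60+85 = 145 > 90
  N2 sheds 140 L/s: no online neighbours, lost.
  N27 sheds 130 L/s to N13, N26: 65 each.
    N13: 165+65 = 230 > 160
    N26: 145+65 = 210 > 90
  N9 sheds 160 L/s to N26: 160 each.
    N26: 210+160 = 370 > 90
Round 3 — N13, N26 seize.
  N13 sheds 230 L/s: no online neighbours, lost.
  N26 sheds 370 L/s: no online neighbours, lost.
No further seizures.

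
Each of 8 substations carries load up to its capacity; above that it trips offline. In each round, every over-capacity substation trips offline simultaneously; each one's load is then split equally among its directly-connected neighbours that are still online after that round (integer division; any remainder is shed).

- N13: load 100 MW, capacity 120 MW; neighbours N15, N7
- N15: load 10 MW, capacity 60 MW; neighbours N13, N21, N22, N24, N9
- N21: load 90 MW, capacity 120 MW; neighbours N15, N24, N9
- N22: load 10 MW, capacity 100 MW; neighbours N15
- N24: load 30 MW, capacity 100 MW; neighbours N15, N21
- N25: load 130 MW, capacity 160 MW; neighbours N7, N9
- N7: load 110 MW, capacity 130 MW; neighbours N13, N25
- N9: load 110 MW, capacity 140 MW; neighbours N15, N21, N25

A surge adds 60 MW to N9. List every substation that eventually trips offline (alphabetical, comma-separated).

N13, N15, N21, N24, N25, N7, N9

Round 1 — N9 at 170 > 140. N9 trips offline.
  N9 sheds 170 MW to N15, N21, N25: 56 each (2 lost).
    N15: 10+56 = 66 > 60
    N21: 90+56 = 146 > 120
    N25: 130+56 = 186 > 160
Round 2 — N15, N21, N25 trip offline.
  N15 sheds 66 MW to N13, N22, N24: 22 each.
    N13: 100+22 = 122 > 120
    N22: 10+22 = 32 ≤ 100
    N24: 30+22 = 52 ≤ 100
  N21 sheds 146 MW to N24: 146 each.
    N24: 52+146 = 198 > 100
  N25 sheds 186 MW to N7: 186 each.
    N7: 110+186 = 296 > 130
Round 3 — N13, N24, N7 trip offline.
  N13 sheds 122 MW: no online neighbours, lost.
  N24 sheds 198 MW: no online neighbours, lost.
  N7 sheds 296 MW: no online neighbours, lost.
No further trips.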